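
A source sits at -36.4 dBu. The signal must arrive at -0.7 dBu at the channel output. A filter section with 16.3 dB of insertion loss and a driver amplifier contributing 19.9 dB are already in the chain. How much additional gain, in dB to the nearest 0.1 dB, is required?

The required make-up gain is the shortfall in the dB sum.
G = -0.7 − (-36.4) + 16.3 − 19.9 = 32.1 dB.

32.1 dB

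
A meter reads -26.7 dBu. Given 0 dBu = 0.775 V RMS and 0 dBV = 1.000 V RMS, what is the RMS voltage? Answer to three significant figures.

V = 0.775 V × 10^(-26.7/20).
= 0.775 × 0.04624 = 0.0358 V.

0.0358 V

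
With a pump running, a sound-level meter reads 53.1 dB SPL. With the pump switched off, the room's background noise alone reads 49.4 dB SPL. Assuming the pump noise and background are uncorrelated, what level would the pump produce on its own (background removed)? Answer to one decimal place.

50.7 dB SPL

Remove the background by subtracting linear intensities:
L_src = 10·log₁₀(10^(53.1/10) − 10^(49.4/10)) = 10·log₁₀(117100) = 50.7 dB SPL.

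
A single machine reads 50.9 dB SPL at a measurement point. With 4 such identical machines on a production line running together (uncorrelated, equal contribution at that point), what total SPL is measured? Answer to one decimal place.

4 equal incoherent sources raise the level by 10·log₁₀(4) = 6.02 dB.
L_total = 50.9 + 6.02 = 56.9 dB SPL.

56.9 dB SPL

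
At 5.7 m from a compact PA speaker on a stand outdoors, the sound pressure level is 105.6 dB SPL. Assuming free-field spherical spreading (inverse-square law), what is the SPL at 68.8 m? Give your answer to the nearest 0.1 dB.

84.0 dB SPL

For a point source in a free field, ΔL = −20·log₁₀(d₂/d₁).
ΔL = −20·log₁₀(68.8/5.7) = -21.63 dB, so L₂ = 105.6 + (-21.63) = 84.0 dB SPL.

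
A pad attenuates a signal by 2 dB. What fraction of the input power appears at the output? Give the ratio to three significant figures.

Power ratio = 10^(dB/10).
10^(-2/10) = 10^(-0.2000) = 0.631.

0.631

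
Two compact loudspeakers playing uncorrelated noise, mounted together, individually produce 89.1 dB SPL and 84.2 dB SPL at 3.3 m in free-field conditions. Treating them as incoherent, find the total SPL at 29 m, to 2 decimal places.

71.44 dB SPL

Combined at 3.3 m: 10·log₁₀(10^(89.1/10)+10^(84.2/10)) = 90.318 dB SPL.
Then apply −20·log₁₀(29/3.3) = -18.878 dB → 71.44 dB SPL.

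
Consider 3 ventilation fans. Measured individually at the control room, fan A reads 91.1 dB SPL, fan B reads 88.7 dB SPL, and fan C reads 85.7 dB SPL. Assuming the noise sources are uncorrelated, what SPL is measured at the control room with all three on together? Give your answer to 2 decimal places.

93.80 dB SPL

Add the sources as powers (linear), then convert back to dB:
L_total = 10·log₁₀(10^(91.1/10) + 10^(88.7/10) + 10^(85.7/10)) = 10·log₁₀(2401000000) = 93.80 dB SPL.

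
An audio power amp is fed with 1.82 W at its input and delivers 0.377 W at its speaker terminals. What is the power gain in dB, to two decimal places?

For a power ratio, dB = 10·log₁₀(P₂/P₁).
10·log₁₀(0.377/1.82) = 10·log₁₀(0.2071) = -6.84 dB.

-6.84 dB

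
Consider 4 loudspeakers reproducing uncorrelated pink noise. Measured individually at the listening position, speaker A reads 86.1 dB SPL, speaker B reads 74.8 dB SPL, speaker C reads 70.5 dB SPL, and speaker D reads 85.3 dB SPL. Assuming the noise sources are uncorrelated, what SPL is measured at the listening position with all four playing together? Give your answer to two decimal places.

Add the sources as powers (linear), then convert back to dB:
L_total = 10·log₁₀(10^(86.1/10) + 10^(74.8/10) + 10^(70.5/10) + 10^(85.3/10)) = 10·log₁₀(787600000) = 88.96 dB SPL.

88.96 dB SPL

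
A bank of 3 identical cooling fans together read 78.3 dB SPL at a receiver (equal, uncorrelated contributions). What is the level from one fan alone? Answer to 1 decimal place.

3 equal incoherent sources add 10·log₁₀(3) = 4.77 dB over one source.
L_one = 78.3 − 4.77 = 73.5 dB SPL.

73.5 dB SPL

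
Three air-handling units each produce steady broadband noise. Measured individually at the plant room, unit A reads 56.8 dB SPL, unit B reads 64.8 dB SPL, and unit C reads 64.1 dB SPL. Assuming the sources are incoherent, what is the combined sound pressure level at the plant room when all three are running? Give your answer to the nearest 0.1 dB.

67.8 dB SPL

Add the sources as powers (linear), then convert back to dB:
L_total = 10·log₁₀(10^(56.8/10) + 10^(64.8/10) + 10^(64.1/10)) = 10·log₁₀(6069000) = 67.8 dB SPL.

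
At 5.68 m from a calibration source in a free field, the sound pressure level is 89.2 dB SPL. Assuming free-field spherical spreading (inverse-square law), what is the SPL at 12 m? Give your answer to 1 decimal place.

82.7 dB SPL

For a point source in a free field, ΔL = −20·log₁₀(d₂/d₁).
ΔL = −20·log₁₀(12/5.68) = -6.50 dB, so L₂ = 89.2 + (-6.50) = 82.7 dB SPL.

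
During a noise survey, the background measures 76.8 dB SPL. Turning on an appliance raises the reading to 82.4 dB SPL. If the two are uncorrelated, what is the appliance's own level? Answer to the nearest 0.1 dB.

81.0 dB SPL

Subtract intensities: L_src = 10·log₁₀(10^(L_total/10) − 10^(L_bg/10)).
L_src = 10·log₁₀(10^(82.4/10) − 10^(76.8/10)) = 10·log₁₀(125900000) = 81.0 dB SPL.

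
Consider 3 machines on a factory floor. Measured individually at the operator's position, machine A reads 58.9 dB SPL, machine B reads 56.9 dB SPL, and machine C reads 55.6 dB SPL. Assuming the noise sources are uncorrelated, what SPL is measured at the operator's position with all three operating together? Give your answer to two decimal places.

62.12 dB SPL

Uncorrelated sources add in intensity (power), not in dB.
L_total = 10·log₁₀(10^(58.9/10) + 10^(56.9/10) + 10^(55.6/10)) = 10·log₁₀(1629000) = 62.12 dB SPL.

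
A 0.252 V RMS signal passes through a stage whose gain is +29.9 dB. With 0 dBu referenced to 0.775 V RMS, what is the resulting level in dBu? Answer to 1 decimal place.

Input level: 20·log₁₀(0.252/0.775) = -9.76 dBu.
Output: -9.76 + 29.9 = +20.1 dBu.

+20.1 dBu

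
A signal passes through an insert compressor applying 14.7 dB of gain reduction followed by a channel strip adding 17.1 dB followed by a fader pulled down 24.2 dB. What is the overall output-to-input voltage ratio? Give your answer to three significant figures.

0.0813

Net gain = (−14.7) + 17.1 + (−24.2) = -21.8 dB.
Voltage ratio = 10^(-21.8/20) = 0.0813.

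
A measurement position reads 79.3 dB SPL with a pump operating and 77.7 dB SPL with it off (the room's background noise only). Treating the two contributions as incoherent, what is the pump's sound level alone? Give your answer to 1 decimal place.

74.2 dB SPL

Subtract intensities: L_src = 10·log₁₀(10^(L_total/10) − 10^(L_bg/10)).
L_src = 10·log₁₀(10^(79.3/10) − 10^(77.7/10)) = 10·log₁₀(26230000) = 74.2 dB SPL.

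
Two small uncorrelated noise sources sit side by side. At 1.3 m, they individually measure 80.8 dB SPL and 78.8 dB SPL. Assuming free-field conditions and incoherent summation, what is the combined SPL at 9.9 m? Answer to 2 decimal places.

Combined at 1.3 m: 10·log₁₀(10^(80.8/10)+10^(78.8/10)) = 82.924 dB SPL.
Then apply −20·log₁₀(9.9/1.3) = -17.634 dB → 65.29 dB SPL.

65.29 dB SPL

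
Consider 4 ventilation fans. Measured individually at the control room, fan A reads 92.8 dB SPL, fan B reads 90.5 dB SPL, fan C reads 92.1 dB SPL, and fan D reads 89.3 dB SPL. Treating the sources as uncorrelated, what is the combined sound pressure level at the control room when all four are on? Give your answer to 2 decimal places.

Incoherent sources sum as intensities:
L_total = 10·log₁₀(10^(92.8/10) + 10^(90.5/10) + 10^(92.1/10) + 10^(89.3/10)) = 10·log₁₀(5500000000) = 97.40 dB SPL.

97.40 dB SPL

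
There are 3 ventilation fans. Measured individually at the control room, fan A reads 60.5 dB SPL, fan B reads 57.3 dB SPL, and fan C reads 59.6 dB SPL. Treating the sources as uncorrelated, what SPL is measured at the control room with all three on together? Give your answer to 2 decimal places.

Incoherent sources sum as intensities:
L_total = 10·log₁₀(10^(60.5/10) + 10^(57.3/10) + 10^(59.6/10)) = 10·log₁₀(2571000) = 64.10 dB SPL.

64.10 dB SPL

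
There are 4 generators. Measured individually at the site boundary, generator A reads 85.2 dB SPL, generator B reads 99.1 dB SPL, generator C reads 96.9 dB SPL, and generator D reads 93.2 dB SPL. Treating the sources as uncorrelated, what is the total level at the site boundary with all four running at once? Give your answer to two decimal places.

101.89 dB SPL

Add the sources as powers (linear), then convert back to dB:
L_total = 10·log₁₀(10^(85.2/10) + 10^(99.1/10) + 10^(96.9/10) + 10^(93.2/10)) = 10·log₁₀(15447000000) = 101.89 dB SPL.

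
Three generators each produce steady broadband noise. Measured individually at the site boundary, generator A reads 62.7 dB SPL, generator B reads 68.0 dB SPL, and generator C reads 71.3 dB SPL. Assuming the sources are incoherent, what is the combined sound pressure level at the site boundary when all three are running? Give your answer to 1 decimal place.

73.4 dB SPL

Incoherent sources sum as intensities:
L_total = 10·log₁₀(10^(62.7/10) + 10^(68.0/10) + 10^(71.3/10)) = 10·log₁₀(21660000) = 73.4 dB SPL.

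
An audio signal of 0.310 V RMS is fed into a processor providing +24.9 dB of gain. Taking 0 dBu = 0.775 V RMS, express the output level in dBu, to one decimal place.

+16.9 dBu

Input level: 20·log₁₀(0.310/0.775) = -7.96 dBu.
Output: -7.96 + 24.9 = +16.9 dBu.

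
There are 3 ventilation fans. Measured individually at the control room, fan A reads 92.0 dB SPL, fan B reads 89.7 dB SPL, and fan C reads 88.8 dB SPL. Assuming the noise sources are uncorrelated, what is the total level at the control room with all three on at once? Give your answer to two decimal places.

95.15 dB SPL

Uncorrelated sources add in intensity (power), not in dB.
L_total = 10·log₁₀(10^(92.0/10) + 10^(89.7/10) + 10^(88.8/10)) = 10·log₁₀(3277000000) = 95.15 dB SPL.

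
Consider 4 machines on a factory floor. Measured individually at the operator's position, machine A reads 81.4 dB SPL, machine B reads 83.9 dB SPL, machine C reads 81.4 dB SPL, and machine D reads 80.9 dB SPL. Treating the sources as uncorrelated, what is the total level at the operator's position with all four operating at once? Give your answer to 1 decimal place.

Incoherent sources sum as intensities:
L_total = 10·log₁₀(10^(81.4/10) + 10^(83.9/10) + 10^(81.4/10) + 10^(80.9/10)) = 10·log₁₀(644600000) = 88.1 dB SPL.

88.1 dB SPL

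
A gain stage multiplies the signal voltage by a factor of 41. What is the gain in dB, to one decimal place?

32.3 dB

For a voltage ratio, dB = 20·log₁₀(V₂/V₁).
20·log₁₀(41) = 32.3 dB.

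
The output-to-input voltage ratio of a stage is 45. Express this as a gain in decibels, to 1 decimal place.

For a voltage ratio, dB = 20·log₁₀(V₂/V₁).
20·log₁₀(45) = 33.1 dB.

33.1 dB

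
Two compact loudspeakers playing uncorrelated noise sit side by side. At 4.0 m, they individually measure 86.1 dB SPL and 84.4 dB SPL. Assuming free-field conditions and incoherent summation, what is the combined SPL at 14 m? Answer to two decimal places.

Combined at 4.0 m: 10·log₁₀(10^(86.1/10)+10^(84.4/10)) = 88.343 dB SPL.
Then apply −20·log₁₀(14/4.0) = -10.881 dB → 77.46 dB SPL.

77.46 dB SPL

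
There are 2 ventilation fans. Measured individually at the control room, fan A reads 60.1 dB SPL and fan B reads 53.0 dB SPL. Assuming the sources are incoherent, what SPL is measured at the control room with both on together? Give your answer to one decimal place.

Add the sources as powers (linear), then convert back to dB:
L_total = 10·log₁₀(10^(60.1/10) + 10^(53.0/10)) = 10·log₁₀(1223000) = 60.9 dB SPL.

60.9 dB SPL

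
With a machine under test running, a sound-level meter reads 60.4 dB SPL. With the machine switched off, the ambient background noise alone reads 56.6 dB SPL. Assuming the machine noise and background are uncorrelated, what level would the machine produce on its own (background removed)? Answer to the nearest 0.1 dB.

58.1 dB SPL

Subtract intensities: L_src = 10·log₁₀(10^(L_total/10) − 10^(L_bg/10)).
L_src = 10·log₁₀(10^(60.4/10) − 10^(56.6/10)) = 10·log₁₀(639400) = 58.1 dB SPL.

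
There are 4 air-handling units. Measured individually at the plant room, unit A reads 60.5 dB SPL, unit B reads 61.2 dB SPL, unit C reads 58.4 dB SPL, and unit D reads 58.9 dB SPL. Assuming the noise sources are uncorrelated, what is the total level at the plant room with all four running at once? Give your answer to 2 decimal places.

65.92 dB SPL

Add the sources as powers (linear), then convert back to dB:
L_total = 10·log₁₀(10^(60.5/10) + 10^(61.2/10) + 10^(58.4/10) + 10^(58.9/10)) = 10·log₁₀(3908000) = 65.92 dB SPL.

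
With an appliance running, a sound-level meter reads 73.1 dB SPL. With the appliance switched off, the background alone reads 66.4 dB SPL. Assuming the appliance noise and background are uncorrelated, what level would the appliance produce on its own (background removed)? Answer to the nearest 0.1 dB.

72.1 dB SPL

Remove the background by subtracting linear intensities:
L_src = 10·log₁₀(10^(73.1/10) − 10^(66.4/10)) = 10·log₁₀(16050000) = 72.1 dB SPL.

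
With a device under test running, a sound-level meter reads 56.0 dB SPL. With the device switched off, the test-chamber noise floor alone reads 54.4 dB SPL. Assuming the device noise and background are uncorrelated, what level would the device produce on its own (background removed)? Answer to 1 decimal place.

Remove the background by subtracting linear intensities:
L_src = 10·log₁₀(10^(56.0/10) − 10^(54.4/10)) = 10·log₁₀(122700) = 50.9 dB SPL.

50.9 dB SPL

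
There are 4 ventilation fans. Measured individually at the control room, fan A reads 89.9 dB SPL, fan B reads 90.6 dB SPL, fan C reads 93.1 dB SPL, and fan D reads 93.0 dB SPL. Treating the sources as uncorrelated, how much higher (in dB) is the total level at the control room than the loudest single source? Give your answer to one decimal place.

Uncorrelated sources add in intensity (power), not in dB.
L_total = 10·log₁₀(10^(89.9/10) + 10^(90.6/10) + 10^(93.1/10) + 10^(93.0/10)) = 97.90 dB SPL.
Excess over the loudest (93.1 dB): 97.90 − 93.1 = 4.8 dB.

4.8 dB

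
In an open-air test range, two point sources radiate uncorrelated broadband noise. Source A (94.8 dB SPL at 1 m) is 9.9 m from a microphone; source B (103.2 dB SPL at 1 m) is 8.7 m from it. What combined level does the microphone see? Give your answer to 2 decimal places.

At the listener: L_A = 94.8 − 20·log₁₀(9.9) = 74.887 dB; L_B = 103.2 − 20·log₁₀(8.7) = 84.410 dB.
Combined: 10·log₁₀(10^(74.887/10)+10^(84.410/10)) = 84.87 dB SPL.

84.87 dB SPL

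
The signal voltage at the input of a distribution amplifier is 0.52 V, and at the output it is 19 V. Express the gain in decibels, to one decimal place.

31.3 dB

Voltage is an amplitude quantity, so gain = 20·log₁₀(V_out/V_in).
20·log₁₀(19/0.52) = 20·log₁₀(36.54) = 31.3 dB.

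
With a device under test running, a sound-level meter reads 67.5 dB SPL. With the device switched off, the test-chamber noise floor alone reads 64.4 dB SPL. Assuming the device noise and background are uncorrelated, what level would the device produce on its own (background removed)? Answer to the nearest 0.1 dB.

Remove the background by subtracting linear intensities:
L_src = 10·log₁₀(10^(67.5/10) − 10^(64.4/10)) = 10·log₁₀(2869000) = 64.6 dB SPL.

64.6 dB SPL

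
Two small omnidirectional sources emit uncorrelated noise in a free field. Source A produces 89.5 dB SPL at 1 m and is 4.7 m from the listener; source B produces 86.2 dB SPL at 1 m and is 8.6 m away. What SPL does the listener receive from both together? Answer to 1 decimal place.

76.6 dB SPL

At the listener: L_A = 89.5 − 20·log₁₀(4.7) = 76.06 dB; L_B = 86.2 − 20·log₁₀(8.6) = 67.51 dB.
Combined: 10·log₁₀(10^(76.06/10)+10^(67.51/10)) = 76.6 dB SPL.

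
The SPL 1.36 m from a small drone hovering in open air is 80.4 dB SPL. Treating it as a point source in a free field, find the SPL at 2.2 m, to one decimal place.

For a point source in a free field, ΔL = −20·log₁₀(d₂/d₁).
ΔL = −20·log₁₀(2.2/1.36) = -4.18 dB, so L₂ = 80.4 + (-4.18) = 76.2 dB SPL.

76.2 dB SPL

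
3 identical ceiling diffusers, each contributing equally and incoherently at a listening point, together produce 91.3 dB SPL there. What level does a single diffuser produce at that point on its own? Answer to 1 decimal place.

86.5 dB SPL

3 equal incoherent sources add 10·log₁₀(3) = 4.77 dB over one source.
L_one = 91.3 − 4.77 = 86.5 dB SPL.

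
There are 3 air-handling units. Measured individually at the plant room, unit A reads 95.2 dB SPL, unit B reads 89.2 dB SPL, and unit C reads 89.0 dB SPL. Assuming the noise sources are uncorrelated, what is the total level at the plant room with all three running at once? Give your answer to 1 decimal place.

96.9 dB SPL

Uncorrelated sources add in intensity (power), not in dB.
L_total = 10·log₁₀(10^(95.2/10) + 10^(89.2/10) + 10^(89.0/10)) = 10·log₁₀(4937000000) = 96.9 dB SPL.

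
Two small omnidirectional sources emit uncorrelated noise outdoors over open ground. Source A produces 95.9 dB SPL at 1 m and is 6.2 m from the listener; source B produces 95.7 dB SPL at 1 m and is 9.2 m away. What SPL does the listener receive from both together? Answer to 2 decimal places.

81.62 dB SPL

At the listener: L_A = 95.9 − 20·log₁₀(6.2) = 80.052 dB; L_B = 95.7 − 20·log₁₀(9.2) = 76.424 dB.
Combined: 10·log₁₀(10^(80.052/10)+10^(76.424/10)) = 81.62 dB SPL.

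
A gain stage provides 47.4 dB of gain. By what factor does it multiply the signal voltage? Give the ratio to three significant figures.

234

Voltage ratio = 10^(dB/20).
10^(47.4/20) = 10^(2.370) = 234.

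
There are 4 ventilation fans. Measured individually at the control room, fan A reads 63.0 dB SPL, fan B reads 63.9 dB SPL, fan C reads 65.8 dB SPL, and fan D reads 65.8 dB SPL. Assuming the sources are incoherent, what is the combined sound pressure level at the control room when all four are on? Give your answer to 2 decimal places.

70.81 dB SPL

Incoherent sources sum as intensities:
L_total = 10·log₁₀(10^(63.0/10) + 10^(63.9/10) + 10^(65.8/10) + 10^(65.8/10)) = 10·log₁₀(12050000) = 70.81 dB SPL.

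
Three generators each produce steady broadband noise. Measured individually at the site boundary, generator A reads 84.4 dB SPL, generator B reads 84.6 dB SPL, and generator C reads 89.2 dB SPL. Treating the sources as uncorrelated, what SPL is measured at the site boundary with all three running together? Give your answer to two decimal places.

91.45 dB SPL

Add the sources as powers (linear), then convert back to dB:
L_total = 10·log₁₀(10^(84.4/10) + 10^(84.6/10) + 10^(89.2/10)) = 10·log₁₀(1396000000) = 91.45 dB SPL.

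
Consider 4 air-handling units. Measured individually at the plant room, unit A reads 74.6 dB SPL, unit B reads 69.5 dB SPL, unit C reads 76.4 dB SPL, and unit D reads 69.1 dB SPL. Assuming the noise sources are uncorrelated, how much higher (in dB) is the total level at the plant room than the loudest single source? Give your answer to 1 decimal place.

3.1 dB

Uncorrelated sources add in intensity (power), not in dB.
L_total = 10·log₁₀(10^(74.6/10) + 10^(69.5/10) + 10^(76.4/10) + 10^(69.1/10)) = 79.52 dB SPL.
Excess over the loudest (76.4 dB): 79.52 − 76.4 = 3.1 dB.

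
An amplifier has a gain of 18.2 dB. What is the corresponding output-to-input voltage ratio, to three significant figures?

Voltage ratio = 10^(dB/20).
10^(18.2/20) = 10^(0.9100) = 8.13.

8.13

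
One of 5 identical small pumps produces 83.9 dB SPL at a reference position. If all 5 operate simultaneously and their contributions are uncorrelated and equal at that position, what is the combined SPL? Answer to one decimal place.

5 equal incoherent sources raise the level by 10·log₁₀(5) = 6.99 dB.
L_total = 83.9 + 6.99 = 90.9 dB SPL.

90.9 dB SPL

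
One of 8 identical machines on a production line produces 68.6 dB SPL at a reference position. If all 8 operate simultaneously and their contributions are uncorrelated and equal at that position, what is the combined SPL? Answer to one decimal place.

8 equal incoherent sources raise the level by 10·log₁₀(8) = 9.03 dB.
L_total = 68.6 + 9.03 = 77.6 dB SPL.

77.6 dB SPL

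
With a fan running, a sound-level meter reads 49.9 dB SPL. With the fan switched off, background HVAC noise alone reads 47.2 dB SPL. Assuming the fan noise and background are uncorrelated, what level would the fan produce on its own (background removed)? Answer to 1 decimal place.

Remove the background by subtracting linear intensities:
L_src = 10·log₁₀(10^(49.9/10) − 10^(47.2/10)) = 10·log₁₀(45240) = 46.6 dB SPL.

46.6 dB SPL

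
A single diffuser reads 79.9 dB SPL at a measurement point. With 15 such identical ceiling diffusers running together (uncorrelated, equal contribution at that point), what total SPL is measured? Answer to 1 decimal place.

15 equal incoherent sources raise the level by 10·log₁₀(15) = 11.76 dB.
L_total = 79.9 + 11.76 = 91.7 dB SPL.

91.7 dB SPL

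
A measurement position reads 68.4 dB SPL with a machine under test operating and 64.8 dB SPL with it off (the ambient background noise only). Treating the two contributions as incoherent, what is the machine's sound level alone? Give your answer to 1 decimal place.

Background correction is a power subtraction:
L_src = 10·log₁₀(10^(68.4/10) − 10^(64.8/10)) = 10·log₁₀(3898000) = 65.9 dB SPL.

65.9 dB SPL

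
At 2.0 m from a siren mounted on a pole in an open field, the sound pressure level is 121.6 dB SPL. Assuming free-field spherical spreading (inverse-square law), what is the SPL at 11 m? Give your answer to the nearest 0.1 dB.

Inverse-square spreading gives ΔL = −20·log₁₀(d₂/d₁).
ΔL = −20·log₁₀(11/2.0) = -14.81 dB, so L₂ = 121.6 + (-14.81) = 106.8 dB SPL.

106.8 dB SPL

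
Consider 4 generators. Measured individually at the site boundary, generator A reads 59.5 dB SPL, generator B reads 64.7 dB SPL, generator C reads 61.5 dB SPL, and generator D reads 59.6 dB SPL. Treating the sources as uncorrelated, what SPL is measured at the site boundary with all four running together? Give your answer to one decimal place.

67.9 dB SPL

Add the sources as powers (linear), then convert back to dB:
L_total = 10·log₁₀(10^(59.5/10) + 10^(64.7/10) + 10^(61.5/10) + 10^(59.6/10)) = 10·log₁₀(6167000) = 67.9 dB SPL.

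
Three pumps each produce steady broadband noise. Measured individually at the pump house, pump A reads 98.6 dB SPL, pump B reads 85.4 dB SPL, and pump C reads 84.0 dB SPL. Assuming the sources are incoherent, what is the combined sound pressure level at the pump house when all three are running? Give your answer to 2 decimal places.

Incoherent sources sum as intensities:
L_total = 10·log₁₀(10^(98.6/10) + 10^(85.4/10) + 10^(84.0/10)) = 10·log₁₀(7842000000) = 98.94 dB SPL.

98.94 dB SPL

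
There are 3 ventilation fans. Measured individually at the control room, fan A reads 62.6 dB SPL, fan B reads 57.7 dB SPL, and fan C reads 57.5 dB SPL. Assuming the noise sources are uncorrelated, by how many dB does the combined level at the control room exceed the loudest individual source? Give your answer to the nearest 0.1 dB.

Incoherent sources sum as intensities:
L_total = 10·log₁₀(10^(62.6/10) + 10^(57.7/10) + 10^(57.5/10)) = 64.73 dB SPL.
Excess over the loudest (62.6 dB): 64.73 − 62.6 = 2.1 dB.

2.1 dB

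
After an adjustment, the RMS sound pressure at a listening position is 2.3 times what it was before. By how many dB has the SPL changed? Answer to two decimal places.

7.23 dB

SPL change from a pressure ratio uses the 20·log₁₀ form:
20·log₁₀(2.3) = 7.23 dB.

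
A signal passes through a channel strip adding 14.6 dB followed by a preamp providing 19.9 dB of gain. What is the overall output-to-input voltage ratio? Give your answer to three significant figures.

Net gain = 14.6 + 19.9 = 34.5 dB.
Voltage ratio = 10^(34.5/20) = 53.1.

53.1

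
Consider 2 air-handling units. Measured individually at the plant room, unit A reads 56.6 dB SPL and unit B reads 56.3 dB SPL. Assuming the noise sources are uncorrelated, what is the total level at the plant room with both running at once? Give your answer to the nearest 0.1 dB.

Incoherent sources sum as intensities:
L_total = 10·log₁₀(10^(56.6/10) + 10^(56.3/10)) = 10·log₁₀(883700) = 59.5 dB SPL.

59.5 dB SPL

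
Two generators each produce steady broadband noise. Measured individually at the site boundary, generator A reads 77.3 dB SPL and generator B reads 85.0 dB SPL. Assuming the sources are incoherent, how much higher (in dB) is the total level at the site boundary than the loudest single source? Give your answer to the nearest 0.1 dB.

Uncorrelated sources add in intensity (power), not in dB.
L_total = 10·log₁₀(10^(77.3/10) + 10^(85.0/10)) = 85.68 dB SPL.
Excess over the loudest (85.0 dB): 85.68 − 85.0 = 0.7 dB.

0.7 dB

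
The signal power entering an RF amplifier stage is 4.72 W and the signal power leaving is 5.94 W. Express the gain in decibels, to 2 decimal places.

Power is a power quantity, so gain = 10·log₁₀(P_out/P_in).
10·log₁₀(5.94/4.72) = 10·log₁₀(1.258) = 1.00 dB.

1.00 dB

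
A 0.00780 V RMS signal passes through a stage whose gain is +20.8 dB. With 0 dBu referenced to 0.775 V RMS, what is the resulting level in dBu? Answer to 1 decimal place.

-19.1 dBu

Input level: 20·log₁₀(0.00780/0.775) = -39.94 dBu.
Output: -39.94 + 20.8 = -19.1 dBu.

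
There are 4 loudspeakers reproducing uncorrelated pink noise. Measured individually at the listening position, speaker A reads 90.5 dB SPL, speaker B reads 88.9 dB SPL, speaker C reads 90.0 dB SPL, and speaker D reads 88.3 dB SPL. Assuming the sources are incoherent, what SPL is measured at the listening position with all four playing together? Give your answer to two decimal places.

Add the sources as powers (linear), then convert back to dB:
L_total = 10·log₁₀(10^(90.5/10) + 10^(88.9/10) + 10^(90.0/10) + 10^(88.3/10)) = 10·log₁₀(3574000000) = 95.53 dB SPL.

95.53 dB SPL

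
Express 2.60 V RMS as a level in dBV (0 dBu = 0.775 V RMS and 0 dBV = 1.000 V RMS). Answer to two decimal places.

dBV = 20·log₁₀(V / 1.000 V).
20·log₁₀(2.60/1.000) = +8.30 dBV.

+8.30 dBV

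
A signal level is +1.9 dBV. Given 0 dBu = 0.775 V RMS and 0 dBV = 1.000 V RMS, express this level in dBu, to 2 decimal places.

+4.11 dBu

The offset between the scales is 20·log₁₀(0.775/1.000) = −2.214 dB.
So dBu = +1.9 + 2.214 = +4.11 dBu.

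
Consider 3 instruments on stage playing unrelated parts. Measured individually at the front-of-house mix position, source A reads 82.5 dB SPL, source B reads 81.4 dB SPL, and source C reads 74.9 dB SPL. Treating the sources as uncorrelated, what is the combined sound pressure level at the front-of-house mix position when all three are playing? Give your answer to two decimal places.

85.40 dB SPL

Add the sources as powers (linear), then convert back to dB:
L_total = 10·log₁₀(10^(82.5/10) + 10^(81.4/10) + 10^(74.9/10)) = 10·log₁₀(346800000) = 85.40 dB SPL.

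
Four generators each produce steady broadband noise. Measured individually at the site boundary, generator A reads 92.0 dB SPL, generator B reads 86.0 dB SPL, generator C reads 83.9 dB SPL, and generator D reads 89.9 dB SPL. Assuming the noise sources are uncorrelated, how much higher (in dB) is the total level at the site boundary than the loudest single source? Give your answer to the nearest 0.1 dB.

Uncorrelated sources add in intensity (power), not in dB.
L_total = 10·log₁₀(10^(92.0/10) + 10^(86.0/10) + 10^(83.9/10) + 10^(89.9/10)) = 95.06 dB SPL.
Excess over the loudest (92.0 dB): 95.06 − 92.0 = 3.1 dB.

3.1 dB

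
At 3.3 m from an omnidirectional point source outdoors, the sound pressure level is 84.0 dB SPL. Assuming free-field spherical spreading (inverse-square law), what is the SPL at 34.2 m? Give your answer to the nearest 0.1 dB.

Inverse-square spreading gives ΔL = −20·log₁₀(d₂/d₁).
ΔL = −20·log₁₀(34.2/3.3) = -20.31 dB, so L₂ = 84.0 + (-20.31) = 63.7 dB SPL.

63.7 dB SPL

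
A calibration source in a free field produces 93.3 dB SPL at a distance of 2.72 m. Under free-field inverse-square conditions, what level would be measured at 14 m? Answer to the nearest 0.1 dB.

79.1 dB SPL

Inverse-square spreading gives ΔL = −20·log₁₀(d₂/d₁).
ΔL = −20·log₁₀(14/2.72) = -14.23 dB, so L₂ = 93.3 + (-14.23) = 79.1 dB SPL.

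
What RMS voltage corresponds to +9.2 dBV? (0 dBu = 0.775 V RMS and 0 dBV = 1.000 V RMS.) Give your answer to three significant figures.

V = 1.000 V × 10^(+9.2/20).
= 1.000 × 2.884 = 2.88 V.

2.88 V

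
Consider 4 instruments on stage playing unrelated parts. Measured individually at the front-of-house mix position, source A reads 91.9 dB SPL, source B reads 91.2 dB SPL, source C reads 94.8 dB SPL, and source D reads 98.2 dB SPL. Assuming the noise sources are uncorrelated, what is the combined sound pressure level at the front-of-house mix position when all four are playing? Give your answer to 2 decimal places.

Add the sources as powers (linear), then convert back to dB:
L_total = 10·log₁₀(10^(91.9/10) + 10^(91.2/10) + 10^(94.8/10) + 10^(98.2/10)) = 10·log₁₀(12494000000) = 100.97 dB SPL.

100.97 dB SPL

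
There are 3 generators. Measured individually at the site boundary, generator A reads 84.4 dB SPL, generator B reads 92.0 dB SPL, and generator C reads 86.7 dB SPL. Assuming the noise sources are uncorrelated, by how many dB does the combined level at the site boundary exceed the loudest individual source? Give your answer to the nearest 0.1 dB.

1.7 dB

Incoherent sources sum as intensities:
L_total = 10·log₁₀(10^(84.4/10) + 10^(92.0/10) + 10^(86.7/10)) = 93.67 dB SPL.
Excess over the loudest (92.0 dB): 93.67 − 92.0 = 1.7 dB.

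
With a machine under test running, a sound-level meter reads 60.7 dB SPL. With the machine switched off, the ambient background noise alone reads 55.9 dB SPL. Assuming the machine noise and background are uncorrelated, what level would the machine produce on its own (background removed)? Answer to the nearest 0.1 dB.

Remove the background by subtracting linear intensities:
L_src = 10·log₁₀(10^(60.7/10) − 10^(55.9/10)) = 10·log₁₀(785900) = 59.0 dB SPL.

59.0 dB SPL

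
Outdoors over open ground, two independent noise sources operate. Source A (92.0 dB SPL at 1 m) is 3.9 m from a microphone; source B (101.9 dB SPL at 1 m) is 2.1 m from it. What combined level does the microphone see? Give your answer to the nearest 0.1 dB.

95.6 dB SPL

At the listener: L_A = 92.0 − 20·log₁₀(3.9) = 80.18 dB; L_B = 101.9 − 20·log₁₀(2.1) = 95.46 dB.
Combined: 10·log₁₀(10^(80.18/10)+10^(95.46/10)) = 95.6 dB SPL.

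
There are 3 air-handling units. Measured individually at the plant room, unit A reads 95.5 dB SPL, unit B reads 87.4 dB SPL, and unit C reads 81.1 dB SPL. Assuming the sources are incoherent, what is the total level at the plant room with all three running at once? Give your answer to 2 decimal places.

96.26 dB SPL

Uncorrelated sources add in intensity (power), not in dB.
L_total = 10·log₁₀(10^(95.5/10) + 10^(87.4/10) + 10^(81.1/10)) = 10·log₁₀(4226000000) = 96.26 dB SPL.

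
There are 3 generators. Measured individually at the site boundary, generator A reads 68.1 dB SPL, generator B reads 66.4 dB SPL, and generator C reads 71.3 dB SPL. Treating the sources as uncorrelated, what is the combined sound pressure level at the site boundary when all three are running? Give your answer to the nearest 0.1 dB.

Uncorrelated sources add in intensity (power), not in dB.
L_total = 10·log₁₀(10^(68.1/10) + 10^(66.4/10) + 10^(71.3/10)) = 10·log₁₀(24310000) = 73.9 dB SPL.

73.9 dB SPL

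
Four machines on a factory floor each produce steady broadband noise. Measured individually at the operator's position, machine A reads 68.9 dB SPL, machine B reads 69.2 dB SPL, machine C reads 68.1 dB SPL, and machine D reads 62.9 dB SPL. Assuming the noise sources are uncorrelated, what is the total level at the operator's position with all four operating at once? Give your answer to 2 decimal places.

73.89 dB SPL

Incoherent sources sum as intensities:
L_total = 10·log₁₀(10^(68.9/10) + 10^(69.2/10) + 10^(68.1/10) + 10^(62.9/10)) = 10·log₁₀(24490000) = 73.89 dB SPL.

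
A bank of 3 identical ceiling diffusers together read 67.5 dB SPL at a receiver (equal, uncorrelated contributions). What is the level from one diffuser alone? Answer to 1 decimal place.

62.7 dB SPL

3 equal incoherent sources add 10·log₁₀(3) = 4.77 dB over one source.
L_one = 67.5 − 4.77 = 62.7 dB SPL.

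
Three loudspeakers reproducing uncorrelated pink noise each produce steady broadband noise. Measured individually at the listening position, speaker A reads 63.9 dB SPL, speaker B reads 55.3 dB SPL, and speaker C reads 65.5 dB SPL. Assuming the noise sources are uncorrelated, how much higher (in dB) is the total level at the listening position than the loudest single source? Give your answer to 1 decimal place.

2.5 dB

Add the sources as powers (linear), then convert back to dB:
L_total = 10·log₁₀(10^(63.9/10) + 10^(55.3/10) + 10^(65.5/10)) = 68.02 dB SPL.
Excess over the loudest (65.5 dB): 68.02 − 65.5 = 2.5 dB.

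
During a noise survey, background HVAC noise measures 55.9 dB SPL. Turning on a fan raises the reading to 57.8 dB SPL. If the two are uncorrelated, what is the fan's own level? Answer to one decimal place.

53.3 dB SPL

Remove the background by subtracting linear intensities:
L_src = 10·log₁₀(10^(57.8/10) − 10^(55.9/10)) = 10·log₁₀(213500) = 53.3 dB SPL.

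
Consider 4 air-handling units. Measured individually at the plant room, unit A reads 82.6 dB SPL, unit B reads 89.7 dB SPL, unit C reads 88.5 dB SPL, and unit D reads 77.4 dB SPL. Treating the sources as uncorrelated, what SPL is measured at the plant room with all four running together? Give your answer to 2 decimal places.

Add the sources as powers (linear), then convert back to dB:
L_total = 10·log₁₀(10^(82.6/10) + 10^(89.7/10) + 10^(88.5/10) + 10^(77.4/10)) = 10·log₁₀(1878000000) = 92.74 dB SPL.

92.74 dB SPL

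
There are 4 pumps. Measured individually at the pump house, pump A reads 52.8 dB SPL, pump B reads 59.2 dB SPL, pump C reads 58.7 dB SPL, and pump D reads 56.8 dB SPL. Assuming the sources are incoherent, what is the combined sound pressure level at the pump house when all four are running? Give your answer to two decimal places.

Uncorrelated sources add in intensity (power), not in dB.
L_total = 10·log₁₀(10^(52.8/10) + 10^(59.2/10) + 10^(58.7/10) + 10^(56.8/10)) = 10·log₁₀(2242000) = 63.51 dB SPL.

63.51 dB SPL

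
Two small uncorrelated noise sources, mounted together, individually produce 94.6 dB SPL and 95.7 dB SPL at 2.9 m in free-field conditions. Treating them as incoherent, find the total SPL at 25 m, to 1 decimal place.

Combined at 2.9 m: 10·log₁₀(10^(94.6/10)+10^(95.7/10)) = 98.20 dB SPL.
Then apply −20·log₁₀(25/2.9) = -18.71 dB → 79.5 dB SPL.

79.5 dB SPL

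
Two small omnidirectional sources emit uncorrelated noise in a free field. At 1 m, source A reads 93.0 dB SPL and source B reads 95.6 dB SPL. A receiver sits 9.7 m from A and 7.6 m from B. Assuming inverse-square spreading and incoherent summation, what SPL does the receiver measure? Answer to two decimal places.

79.25 dB SPL

At the listener: L_A = 93.0 − 20·log₁₀(9.7) = 73.265 dB; L_B = 95.6 − 20·log₁₀(7.6) = 77.984 dB.
Combined: 10·log₁₀(10^(73.265/10)+10^(77.984/10)) = 79.25 dB SPL.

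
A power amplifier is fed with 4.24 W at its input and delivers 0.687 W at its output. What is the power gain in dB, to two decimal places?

Power ratio → dB uses the 10·log₁₀ form:
10·log₁₀(0.687/4.24) = 10·log₁₀(0.1620) = -7.90 dB.

-7.90 dB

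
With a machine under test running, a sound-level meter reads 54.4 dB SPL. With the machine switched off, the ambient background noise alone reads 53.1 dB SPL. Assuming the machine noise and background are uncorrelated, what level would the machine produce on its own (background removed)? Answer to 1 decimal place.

Subtract intensities: L_src = 10·log₁₀(10^(L_total/10) − 10^(L_bg/10)).
L_src = 10·log₁₀(10^(54.4/10) − 10^(53.1/10)) = 10·log₁₀(71250) = 48.5 dB SPL.

48.5 dB SPL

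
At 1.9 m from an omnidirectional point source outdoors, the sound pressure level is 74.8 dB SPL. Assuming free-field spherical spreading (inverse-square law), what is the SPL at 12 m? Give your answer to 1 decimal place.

Inverse-square spreading gives ΔL = −20·log₁₀(d₂/d₁).
ΔL = −20·log₁₀(12/1.9) = -16.01 dB, so L₂ = 74.8 + (-16.01) = 58.8 dB SPL.

58.8 dB SPL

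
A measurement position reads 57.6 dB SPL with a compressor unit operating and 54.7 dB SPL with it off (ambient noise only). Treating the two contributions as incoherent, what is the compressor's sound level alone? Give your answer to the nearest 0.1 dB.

Subtract intensities: L_src = 10·log₁₀(10^(L_total/10) − 10^(L_bg/10)).
L_src = 10·log₁₀(10^(57.6/10) − 10^(54.7/10)) = 10·log₁₀(280300) = 54.5 dB SPL.

54.5 dB SPL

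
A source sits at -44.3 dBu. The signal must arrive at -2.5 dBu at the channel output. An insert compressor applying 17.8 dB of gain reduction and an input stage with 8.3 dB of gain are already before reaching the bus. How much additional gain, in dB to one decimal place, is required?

51.3 dB

The required make-up gain is the shortfall in the dB sum.
G = -2.5 − (-44.3) + 17.8 − 8.3 = 51.3 dB.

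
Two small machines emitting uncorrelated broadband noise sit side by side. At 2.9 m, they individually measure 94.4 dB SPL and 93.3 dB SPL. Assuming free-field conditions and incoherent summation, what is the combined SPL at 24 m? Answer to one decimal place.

78.5 dB SPL

Combined at 2.9 m: 10·log₁₀(10^(94.4/10)+10^(93.3/10)) = 96.90 dB SPL.
Then apply −20·log₁₀(24/2.9) = -18.36 dB → 78.5 dB SPL.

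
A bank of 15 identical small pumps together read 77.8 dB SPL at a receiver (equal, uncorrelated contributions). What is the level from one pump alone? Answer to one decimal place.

66.0 dB SPL

15 equal incoherent sources add 10·log₁₀(15) = 11.76 dB over one source.
L_one = 77.8 − 11.76 = 66.0 dB SPL.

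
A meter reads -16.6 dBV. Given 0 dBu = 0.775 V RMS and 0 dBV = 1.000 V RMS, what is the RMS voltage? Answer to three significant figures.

0.148 V

V = 1.000 V × 10^(-16.6/20).
= 1.000 × 0.1479 = 0.148 V.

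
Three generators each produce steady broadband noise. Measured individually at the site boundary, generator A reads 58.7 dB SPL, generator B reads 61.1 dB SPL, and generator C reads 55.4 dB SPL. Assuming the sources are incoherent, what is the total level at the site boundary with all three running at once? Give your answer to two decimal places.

Incoherent sources sum as intensities:
L_total = 10·log₁₀(10^(58.7/10) + 10^(61.1/10) + 10^(55.4/10)) = 10·log₁₀(2376000) = 63.76 dB SPL.

63.76 dB SPL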